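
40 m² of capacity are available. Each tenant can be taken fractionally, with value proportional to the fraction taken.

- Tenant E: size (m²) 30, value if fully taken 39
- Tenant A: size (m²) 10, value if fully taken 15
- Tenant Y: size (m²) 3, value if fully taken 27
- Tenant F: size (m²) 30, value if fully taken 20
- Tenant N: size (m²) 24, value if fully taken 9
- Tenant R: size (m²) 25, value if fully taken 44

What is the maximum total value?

Sort by value density: Tenant Y 27/3≈9, Tenant R 44/25≈1.76, Tenant A 15/10≈1.5, Tenant E 39/30≈1.3, Tenant F 20/30≈0.667, Tenant N 9/24≈0.375.
Tenant Y: take in full, 3 m² for value 27 ; 37 left.
All 25 m² of Tenant R fit (value 44) ; 12 remain.
All 10 m² of Tenant A fit (value 15) ; 2 remain.
2 m² left: a 2/30 share of Tenant E gives 39×2/30 = 2.6.
Total value = 88.6.

88.6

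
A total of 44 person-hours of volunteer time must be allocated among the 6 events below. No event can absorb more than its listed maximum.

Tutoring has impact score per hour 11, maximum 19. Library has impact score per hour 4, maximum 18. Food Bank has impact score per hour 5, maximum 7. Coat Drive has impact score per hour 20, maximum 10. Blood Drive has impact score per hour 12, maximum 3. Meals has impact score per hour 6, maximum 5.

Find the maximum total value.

Rank by impact score per hour: Coat Drive 20 > Blood Drive 12 > Tutoring 11 > Meals 6 > Food Bank 5 > Library 4.
Coat Drive: +10 to 10 (cap) ; 34 left.
Blood Drive takes 3 to reach its cap of 3 ; 31 left.
Tutoring takes 19 to reach its cap of 19 ; 12 left.
Meals takes 5 to reach its cap of 5 ; 7 left.
Food Bank takes 7 to reach its cap of 7 ; 0 left.
Total = 11×19 + 5×7 + 20×10 + 12×3 + 6×5 = 510.

510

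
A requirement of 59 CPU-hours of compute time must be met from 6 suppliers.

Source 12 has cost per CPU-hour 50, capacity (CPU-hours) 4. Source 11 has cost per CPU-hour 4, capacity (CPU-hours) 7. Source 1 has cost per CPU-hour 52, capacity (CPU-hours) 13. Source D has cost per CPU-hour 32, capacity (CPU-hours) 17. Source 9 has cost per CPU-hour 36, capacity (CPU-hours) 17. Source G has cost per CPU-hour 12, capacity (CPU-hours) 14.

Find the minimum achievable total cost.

1552

Fill from the cheapest supplier first.
Take 7 from Source 11 at 4 → need 52 more.
Source G at 12: take all 14 CPU-hours → 38 still needed.
Take 17 from Source D at 32 → need 21 more.
Source 9 at 36: take all 17 CPU-hours → 4 still needed.
Take 4 from Source 12 at 50 → need 0 more.
Source 1: unused.
Cost = 7×4 + 14×12 + 17×32 + 17×36 + 4×50 = 1552.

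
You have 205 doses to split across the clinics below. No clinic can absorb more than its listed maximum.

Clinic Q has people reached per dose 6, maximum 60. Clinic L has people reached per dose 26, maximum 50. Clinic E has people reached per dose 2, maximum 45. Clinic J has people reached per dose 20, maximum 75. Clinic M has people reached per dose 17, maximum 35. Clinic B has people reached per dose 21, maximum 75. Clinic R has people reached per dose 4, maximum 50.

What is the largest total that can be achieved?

Order the clinics by people reached per dose: Clinic L 26 > Clinic B 21 > Clinic J 20 > Clinic M 17 > Clinic Q 6 > Clinic R 4 > Clinic E 2.
Clinic L takes 50 to reach its cap of 50 → 155 left.
Clinic B: +75 to 75 (cap) → 80 left.
Clinic J takes 75 to reach its cap of 75 → 5 left.
Clinic M has room for 35 but only 5 remain, so it gets 5.
Total = 26×50 + 20×75 + 17×5 + 21×75 = 4460.

4460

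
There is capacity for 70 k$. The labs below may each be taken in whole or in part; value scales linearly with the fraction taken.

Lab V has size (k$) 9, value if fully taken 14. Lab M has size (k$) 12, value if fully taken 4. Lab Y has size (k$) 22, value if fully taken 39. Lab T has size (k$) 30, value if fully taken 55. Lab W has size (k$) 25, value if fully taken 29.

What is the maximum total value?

118.44

Sort by value density: Lab T 55/30≈1.83, Lab Y 39/22≈1.77, Lab V 14/9≈1.56, Lab W 29/25≈1.16, Lab M 4/12≈0.333.
Lab T: take in full, 30 k$ for value 55 — 40 left.
Take all of Lab Y (22 k$, value 39) — 18 k$ left.
Take all of Lab V (9 k$, value 14) — 9 k$ left.
Fill the last 9 k$ with part of Lab W: 9/25 of it earns 10.44.
Total value = 118.44.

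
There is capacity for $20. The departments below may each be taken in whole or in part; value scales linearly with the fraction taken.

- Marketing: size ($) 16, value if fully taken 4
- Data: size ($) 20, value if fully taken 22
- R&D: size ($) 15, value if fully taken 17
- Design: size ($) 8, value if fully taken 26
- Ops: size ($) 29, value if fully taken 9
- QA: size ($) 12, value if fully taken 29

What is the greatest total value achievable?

Sort by value density: Design 26/8≈3.25, QA 29/12≈2.42, R&D 17/15≈1.13, Data 22/20≈1.1, Ops 9/29≈0.31, Marketing 4/16≈0.25.
Design: take in full, 8 $ for value 26 ; 12 left.
Take all of QA (12 $, value 29) ; 0 $ left.
Total value = 55.

55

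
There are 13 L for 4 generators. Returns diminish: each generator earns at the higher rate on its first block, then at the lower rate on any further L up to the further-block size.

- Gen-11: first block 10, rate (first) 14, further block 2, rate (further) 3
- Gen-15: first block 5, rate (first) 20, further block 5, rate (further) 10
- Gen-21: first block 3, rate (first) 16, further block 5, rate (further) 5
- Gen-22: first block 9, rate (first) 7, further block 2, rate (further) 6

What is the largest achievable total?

Treat each block as its own option and order by rate: Gen-15/tier1 20 > Gen-21/tier1 16 > Gen-11/tier1 14 > Gen-15/tier2 10 > Gen-22/tier1 7 > Gen-22/tier2 6 > Gen-21/tier2 5 > Gen-11/tier2 3.
Gen-15 tier1 at 20: fill all 5 — 8 left.
Gen-21 tier1 at 16: fill all 3 — 5 left.
Gen-11 tier1 at 14: only 5 left, fill 5.
Total = 20×5 + 16×3 + 14×5 = 218.

218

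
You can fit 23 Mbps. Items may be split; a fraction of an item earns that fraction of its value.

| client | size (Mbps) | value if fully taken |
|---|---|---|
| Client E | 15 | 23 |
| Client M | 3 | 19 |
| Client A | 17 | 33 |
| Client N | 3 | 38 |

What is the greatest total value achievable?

Sort by value density: Client N 38/3≈12.7, Client M 19/3≈6.33, Client A 33/17≈1.94, Client E 23/15≈1.53.
All 3 Mbps of Client N fit (value 38) — 20 remain.
Client M: take in full, 3 Mbps for value 19 — 17 left.
Client A: take in full, 17 Mbps for value 33 — 0 left.
Total value = 90.

90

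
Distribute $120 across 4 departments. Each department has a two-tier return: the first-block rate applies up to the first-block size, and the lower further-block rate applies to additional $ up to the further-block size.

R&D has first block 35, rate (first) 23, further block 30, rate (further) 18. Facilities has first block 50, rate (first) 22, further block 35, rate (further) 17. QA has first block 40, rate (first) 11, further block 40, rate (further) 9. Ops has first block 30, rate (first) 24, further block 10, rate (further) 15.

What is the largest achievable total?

2715

Rank every tier by rate: Ops/tier1 24 > R&D/tier1 23 > Facilities/tier1 22 > R&D/tier2 18 > Facilities/tier2 17 > Ops/tier2 15 > QA/tier1 11 > QA/tier2 9.
Ops/tier1 (24): +30 → 90 left.
Fill R&D tier1 block (35 at 23) → 55 left.
Facilities tier1 at 22: fill all 50 → 5 left.
R&D tier2 at 18: only 5 left, fill 5.
Total = 24×30 + 23×35 + 22×50 + 18×5 = 2715.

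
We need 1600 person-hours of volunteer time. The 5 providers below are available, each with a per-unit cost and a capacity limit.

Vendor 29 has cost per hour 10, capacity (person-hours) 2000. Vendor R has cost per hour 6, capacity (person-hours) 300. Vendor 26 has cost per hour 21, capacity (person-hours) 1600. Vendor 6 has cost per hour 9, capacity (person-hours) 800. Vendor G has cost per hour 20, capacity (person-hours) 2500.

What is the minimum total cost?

Use providers in increasing cost order.
Vendor R (6): use full 300 — 1300 person-hours to go.
Take 800 from Vendor 6 at 9 — need 500 more.
Take 500 from Vendor 29 at 10 to finish.
Vendor G, Vendor 26: unused.
Cost = 300×6 + 800×9 + 500×10 = 14000.

14000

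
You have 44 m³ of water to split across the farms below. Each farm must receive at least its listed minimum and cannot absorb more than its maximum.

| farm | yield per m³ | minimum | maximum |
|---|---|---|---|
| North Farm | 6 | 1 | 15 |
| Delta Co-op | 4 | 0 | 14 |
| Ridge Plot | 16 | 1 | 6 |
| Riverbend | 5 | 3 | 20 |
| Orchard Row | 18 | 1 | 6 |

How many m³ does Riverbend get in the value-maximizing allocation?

17

Meeting every minimum uses 1+0+1+3+1 = 6 m³, leaving 38.
Order the farms by yield per m³: Orchard Row 18 > Ridge Plot 16 > North Farm 6 > Riverbend 5 > Delta Co-op 4.
Orchard Row takes 5 more to reach its cap of 6 ; 33 left.
Ridge Plot: +5 to 6 (cap) ; 28 left.
North Farm: +14 to 15 (cap) ; 14 left.
Riverbend: +14 (room for 17) → 17. Pool exhausted.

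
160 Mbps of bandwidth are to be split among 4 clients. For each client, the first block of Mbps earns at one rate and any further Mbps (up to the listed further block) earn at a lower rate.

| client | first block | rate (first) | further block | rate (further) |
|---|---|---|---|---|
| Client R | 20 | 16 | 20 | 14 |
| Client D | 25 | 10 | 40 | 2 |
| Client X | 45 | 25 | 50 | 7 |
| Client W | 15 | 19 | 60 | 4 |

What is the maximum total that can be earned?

Treat each block as its own option and order by rate: Client X/tier1 25 > Client W/tier1 19 > Client R/tier1 16 > Client R/tier2 14 > Client D/tier1 10 > Client X/tier2 7 > Client W/tier2 4 > Client D/tier2 2.
Client X/tier1 (25): +45 — 115 left.
Fill Client W tier1 block (15 at 19) — 100 left.
Client R/tier1 (16): +20 — 80 left.
Fill Client R tier2 block (20 at 14) — 60 left.
Client D/tier1 (10): +25 — 35 left.
Client X tier2 at 7: only 35 left, fill 35.
Total = 25×45 + 19×15 + 16×20 + 14×20 + 10×25 + 7×35 = 2505.

2505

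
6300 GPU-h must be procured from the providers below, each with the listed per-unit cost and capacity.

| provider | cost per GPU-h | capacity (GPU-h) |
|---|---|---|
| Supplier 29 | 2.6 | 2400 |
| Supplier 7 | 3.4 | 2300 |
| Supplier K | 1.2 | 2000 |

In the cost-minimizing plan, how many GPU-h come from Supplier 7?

1900

Use providers in increasing cost order.
Supplier K (1.2): use full 2000 ; 4300 GPU-h to go.
Supplier 29 (2.6): use full 2400 ; 1900 GPU-h to go.
Supplier 7 at 3.4: take 1900 of its 2300 ; requirement met.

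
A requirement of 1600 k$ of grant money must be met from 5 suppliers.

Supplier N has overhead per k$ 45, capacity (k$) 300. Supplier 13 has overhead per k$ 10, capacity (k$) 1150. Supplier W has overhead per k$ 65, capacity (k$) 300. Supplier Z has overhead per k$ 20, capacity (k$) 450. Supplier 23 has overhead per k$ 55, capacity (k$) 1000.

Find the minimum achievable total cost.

20500

Fill from the cheapest supplier first.
Supplier 13 (10): use full 1150 → 450 k$ to go.
Supplier Z (20): use full 450 → 0 k$ to go.
Supplier N, Supplier 23, Supplier W: unused.
Cost = 1150×10 + 450×20 = 20500.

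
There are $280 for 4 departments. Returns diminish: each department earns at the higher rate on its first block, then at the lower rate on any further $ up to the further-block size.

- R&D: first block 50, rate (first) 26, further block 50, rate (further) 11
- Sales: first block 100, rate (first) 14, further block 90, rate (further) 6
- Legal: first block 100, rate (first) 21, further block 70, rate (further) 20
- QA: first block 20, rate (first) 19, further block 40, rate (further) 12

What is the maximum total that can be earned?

5740

Treat each block as its own option and order by rate: R&D/tier1 26 > Legal/tier1 21 > Legal/tier2 20 > QA/tier1 19 > Sales/tier1 14 > QA/tier2 12 > R&D/tier2 11 > Sales/tier2 6.
R&D tier1 at 26: fill all 50 — 230 left.
Fill Legal tier1 block (100 at 21) — 130 left.
Legal/tier2 (20): +70 — 60 left.
QA/tier1 (19): +20 — 40 left.
40 remain; put them into Sales tier1 at 14.
Total = 26×50 + 21×100 + 20×70 + 19×20 + 14×40 = 5740.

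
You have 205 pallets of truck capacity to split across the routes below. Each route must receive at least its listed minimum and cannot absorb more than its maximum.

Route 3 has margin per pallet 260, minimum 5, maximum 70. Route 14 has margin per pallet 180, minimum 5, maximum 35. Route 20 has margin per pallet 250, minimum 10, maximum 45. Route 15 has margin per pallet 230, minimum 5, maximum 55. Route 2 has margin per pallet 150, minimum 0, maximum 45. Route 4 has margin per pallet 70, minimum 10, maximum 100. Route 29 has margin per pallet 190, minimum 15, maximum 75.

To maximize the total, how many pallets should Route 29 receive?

Meeting every minimum uses 5+5+10+5+0+10+15 = 50 pallets, leaving 155.
Rank by margin per pallet: Route 3 260 > Route 20 250 > Route 15 230 > Route 29 190 > Route 14 180 > Route 2 150 > Route 4 70.
Give Route 3 65 more to hit its cap of 70 → 90 left.
Route 20 takes 35 more to reach its cap of 45 → 55 left.
Route 15 takes 50 more to reach its cap of 55 → 5 left.
Only 5 left; Route 29 takes them to reach 20.

20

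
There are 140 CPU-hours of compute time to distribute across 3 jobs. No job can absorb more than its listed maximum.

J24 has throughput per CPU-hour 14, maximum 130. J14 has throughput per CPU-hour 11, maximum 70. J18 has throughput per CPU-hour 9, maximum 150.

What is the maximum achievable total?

Order the jobs by throughput per CPU-hour: J24 14 > J14 11 > J18 9.
J24 takes 130 to reach its cap of 130 → 10 left.
J14: +10 (room for 70) → 10. Pool exhausted.
Total = 14×130 + 11×10 = 1930.

1930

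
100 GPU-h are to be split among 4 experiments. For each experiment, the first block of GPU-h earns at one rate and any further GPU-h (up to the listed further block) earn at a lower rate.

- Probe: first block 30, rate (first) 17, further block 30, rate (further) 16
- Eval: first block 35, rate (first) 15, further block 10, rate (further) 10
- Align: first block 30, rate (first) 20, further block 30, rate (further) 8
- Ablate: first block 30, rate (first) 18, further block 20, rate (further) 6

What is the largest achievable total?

Order all 8 blocks by rate: Align/first 20 > Ablate/first 18 > Probe/first 17 > Probe/second 16 > Eval/first 15 > Eval/second 10 > Align/second 8 > Ablate/second 6.
Align first at 20: fill all 30 — 70 left.
Ablate/first (18): +30 — 40 left.
Fill Probe first block (30 at 17) — 10 left.
Probe second at 16: only 10 left, fill 10.
Total = 20×30 + 18×30 + 17×30 + 16×10 = 1810.

1810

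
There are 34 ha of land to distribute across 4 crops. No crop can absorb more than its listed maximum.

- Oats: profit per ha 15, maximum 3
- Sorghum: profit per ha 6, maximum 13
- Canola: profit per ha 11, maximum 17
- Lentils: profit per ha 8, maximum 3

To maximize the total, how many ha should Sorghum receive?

Order the crops by profit per ha: Oats 15 > Canola 11 > Lentils 8 > Sorghum 6.
Oats takes 3 to reach its cap of 3 — 31 left.
Canola takes 17 to reach its cap of 17 — 14 left.
Lentils takes 3 to reach its cap of 3 — 11 left.
Sorghum: +11 (room for 13) → 11. Pool exhausted.

11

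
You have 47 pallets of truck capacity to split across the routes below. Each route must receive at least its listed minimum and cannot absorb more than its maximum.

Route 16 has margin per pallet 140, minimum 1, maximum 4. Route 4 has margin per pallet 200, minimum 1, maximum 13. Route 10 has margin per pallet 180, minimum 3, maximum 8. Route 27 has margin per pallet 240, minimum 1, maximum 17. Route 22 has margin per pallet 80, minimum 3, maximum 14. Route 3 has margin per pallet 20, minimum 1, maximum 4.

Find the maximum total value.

Meeting every minimum uses 1+1+3+1+3+1 = 10 pallets, leaving 37.
Rank by margin per pallet: Route 27 240 > Route 4 200 > Route 10 180 > Route 16 140 > Route 22 80 > Route 3 20.
Route 27: +16 to 17 (cap) — 21 left.
Give Route 4 12 more to hit its cap of 13 — 9 left.
Route 10: +5 to 8 (cap) — 4 left.
Route 16: +3 to 4 (cap) — 1 left.
Only 1 left; Route 22 takes them to reach 4.
Total = 140×4 + 200×13 + 180×8 + 240×17 + 80×4 + 20×1 = 9020.

9020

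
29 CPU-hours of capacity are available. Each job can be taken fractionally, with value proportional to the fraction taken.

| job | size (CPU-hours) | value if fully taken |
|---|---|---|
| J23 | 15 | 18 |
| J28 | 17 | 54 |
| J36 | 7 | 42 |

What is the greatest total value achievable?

102

Rank by value-to-size ratio: J36 42/7≈6, J28 54/17≈3.18, J23 18/15≈1.2.
All 7 CPU-hours of J36 fit (value 42) ; 22 remain.
All 17 CPU-hours of J28 fit (value 54) ; 5 remain.
Only 5 CPU-hours remain; take 5/15 of J23 for value 18×5/15 = 6.
Total value = 102.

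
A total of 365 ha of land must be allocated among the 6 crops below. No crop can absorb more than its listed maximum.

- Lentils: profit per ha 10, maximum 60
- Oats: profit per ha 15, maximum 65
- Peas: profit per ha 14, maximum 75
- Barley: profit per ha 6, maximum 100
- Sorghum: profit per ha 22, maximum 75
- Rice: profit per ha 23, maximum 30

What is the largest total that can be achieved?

Order the crops by profit per ha: Rice 23 > Sorghum 22 > Oats 15 > Peas 14 > Lentils 10 > Barley 6.
Give Rice 30 to hit its cap of 30 ; 335 left.
Sorghum: +75 to 75 (cap) ; 260 left.
Oats: +65 to 65 (cap) ; 195 left.
Peas: +75 to 75 (cap) ; 120 left.
Lentils: +60 to 60 (cap) ; 60 left.
Only 60 left; Barley takes them to reach 60.
Total = 10×60 + 15×65 + 14×75 + 6×60 + 22×75 + 23×30 = 5325.

5325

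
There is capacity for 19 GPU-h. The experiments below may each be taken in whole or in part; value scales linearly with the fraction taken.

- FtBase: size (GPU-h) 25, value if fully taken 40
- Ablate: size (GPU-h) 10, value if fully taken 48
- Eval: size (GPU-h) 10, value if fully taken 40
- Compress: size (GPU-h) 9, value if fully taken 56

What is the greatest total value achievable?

104

Sort by value density: Compress 56/9≈6.22, Ablate 48/10≈4.8, Eval 40/10≈4, FtBase 40/25≈1.6.
Take all of Compress (9 GPU-h, value 56) → 10 GPU-h left.
All 10 GPU-h of Ablate fit (value 48) → 0 remain.
Total value = 104.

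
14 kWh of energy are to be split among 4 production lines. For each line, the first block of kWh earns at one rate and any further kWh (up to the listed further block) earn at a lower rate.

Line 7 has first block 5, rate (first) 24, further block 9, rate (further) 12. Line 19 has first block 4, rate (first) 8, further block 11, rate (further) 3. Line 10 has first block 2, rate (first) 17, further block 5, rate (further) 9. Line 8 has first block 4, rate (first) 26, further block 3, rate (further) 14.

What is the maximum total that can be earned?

Rank every tier by rate: Line 8/tier1 26 > Line 7/tier1 24 > Line 10/tier1 17 > Line 8/tier2 14 > Line 7/tier2 12 > Line 10/tier2 9 > Line 19/tier1 8 > Line 19/tier2 3.
Line 8 tier1 at 26: fill all 4 — 10 left.
Fill Line 7 tier1 block (5 at 24) — 5 left.
Line 10/tier1 (17): +2 — 3 left.
Line 8 tier2 at 14: fill all 3 — 0 left.
Total = 26×4 + 24×5 + 17×2 + 14×3 = 300.

300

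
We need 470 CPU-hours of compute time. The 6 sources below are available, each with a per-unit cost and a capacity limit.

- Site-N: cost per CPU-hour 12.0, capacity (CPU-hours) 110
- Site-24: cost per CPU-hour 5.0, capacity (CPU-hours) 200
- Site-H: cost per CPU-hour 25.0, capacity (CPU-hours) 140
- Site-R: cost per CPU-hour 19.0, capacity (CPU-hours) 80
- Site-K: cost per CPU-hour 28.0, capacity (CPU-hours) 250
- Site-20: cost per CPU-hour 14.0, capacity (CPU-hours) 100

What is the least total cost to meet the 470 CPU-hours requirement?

Fill from the cheapest source first.
Site-24 (5.0): use full 200 — 270 CPU-hours to go.
Site-N (12.0): use full 110 — 160 CPU-hours to go.
Site-20 (14.0): use full 100 — 60 CPU-hours to go.
Take 60 from Site-R at 19.0 to finish.
Site-H, Site-K: unused.
Cost = 200×5.0 + 110×12.0 + 100×14.0 + 60×19.0 = 4860.

4860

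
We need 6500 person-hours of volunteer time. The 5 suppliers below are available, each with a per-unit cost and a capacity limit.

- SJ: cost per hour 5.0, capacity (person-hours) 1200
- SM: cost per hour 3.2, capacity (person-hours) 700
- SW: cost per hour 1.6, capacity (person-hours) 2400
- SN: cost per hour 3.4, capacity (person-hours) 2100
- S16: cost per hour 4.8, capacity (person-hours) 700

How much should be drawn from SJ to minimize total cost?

Use suppliers in increasing cost order.
SW (1.6): use full 2400 → 4100 person-hours to go.
Take 700 from SM at 3.2 → need 3400 more.
Take 2100 from SN at 3.4 → need 1300 more.
Take 700 from S16 at 4.8 → need 600 more.
Take 600 from SJ at 5.0 to finish.

600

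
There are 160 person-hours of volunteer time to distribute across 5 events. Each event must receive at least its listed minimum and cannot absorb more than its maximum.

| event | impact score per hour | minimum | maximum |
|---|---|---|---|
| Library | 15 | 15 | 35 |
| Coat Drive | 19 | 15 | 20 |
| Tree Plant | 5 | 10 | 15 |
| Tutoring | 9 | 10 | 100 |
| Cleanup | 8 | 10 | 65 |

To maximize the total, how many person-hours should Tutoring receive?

Meeting every minimum uses 15+15+10+10+10 = 60 person-hours, leaving 100.
Highest impact score per hour first: Coat Drive 19 > Library 15 > Tutoring 9 > Cleanup 8 > Tree Plant 5.
Coat Drive: +5 to 20 (cap) — 95 left.
Give Library 20 more to hit its cap of 35 — 75 left.
Tutoring has room for 90 more but only 75 remain, so it gets 85.

85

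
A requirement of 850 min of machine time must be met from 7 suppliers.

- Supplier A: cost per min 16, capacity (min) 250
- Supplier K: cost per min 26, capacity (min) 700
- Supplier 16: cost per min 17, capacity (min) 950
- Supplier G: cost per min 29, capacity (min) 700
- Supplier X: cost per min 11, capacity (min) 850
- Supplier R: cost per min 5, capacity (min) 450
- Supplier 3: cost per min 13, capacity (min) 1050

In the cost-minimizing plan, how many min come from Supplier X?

Cheapest first:
Supplier R (5): use full 450 — 400 min to go.
Take 400 from Supplier X at 11 to finish.
Supplier 3, Supplier A, Supplier 16, Supplier K, Supplier G: unused.

400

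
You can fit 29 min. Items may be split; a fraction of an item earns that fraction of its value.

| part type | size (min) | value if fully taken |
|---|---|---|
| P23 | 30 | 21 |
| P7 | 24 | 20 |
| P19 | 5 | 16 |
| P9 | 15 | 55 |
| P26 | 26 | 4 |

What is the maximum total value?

78.5

Sort by value density: P9 55/15≈3.67, P19 16/5≈3.2, P7 20/24≈0.833, P23 21/30≈0.7, P26 4/26≈0.154.
P9: take in full, 15 min for value 55 → 14 left.
All 5 min of P19 fit (value 16) → 9 remain.
Fill the last 9 min with part of P7: 9/24 of it earns 7.5.
Total value = 78.5.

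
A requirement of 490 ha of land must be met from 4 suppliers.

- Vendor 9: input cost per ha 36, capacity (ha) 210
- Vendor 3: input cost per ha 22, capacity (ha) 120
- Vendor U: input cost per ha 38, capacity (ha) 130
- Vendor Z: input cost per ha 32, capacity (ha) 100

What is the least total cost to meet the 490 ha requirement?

15680

Cheapest first:
Vendor 3 at 22: take all 120 ha → 370 still needed.
Take 100 from Vendor Z at 32 → need 270 more.
Vendor 9 (36): use full 210 → 60 ha to go.
Take 60 from Vendor U at 38 to finish.
Cost = 120×22 + 100×32 + 210×36 + 60×38 = 15680.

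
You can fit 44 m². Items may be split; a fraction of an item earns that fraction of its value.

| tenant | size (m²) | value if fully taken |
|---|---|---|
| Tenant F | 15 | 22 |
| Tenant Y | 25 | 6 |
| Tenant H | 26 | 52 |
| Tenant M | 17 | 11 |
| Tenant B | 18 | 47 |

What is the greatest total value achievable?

99

Rank by value-to-size ratio: Tenant B 47/18≈2.61, Tenant H 52/26≈2, Tenant F 22/15≈1.47, Tenant M 11/17≈0.647, Tenant Y 6/25≈0.24.
Take all of Tenant B (18 m², value 47) ; 26 m² left.
All 26 m² of Tenant H fit (value 52) ; 0 remain.
Total value = 99.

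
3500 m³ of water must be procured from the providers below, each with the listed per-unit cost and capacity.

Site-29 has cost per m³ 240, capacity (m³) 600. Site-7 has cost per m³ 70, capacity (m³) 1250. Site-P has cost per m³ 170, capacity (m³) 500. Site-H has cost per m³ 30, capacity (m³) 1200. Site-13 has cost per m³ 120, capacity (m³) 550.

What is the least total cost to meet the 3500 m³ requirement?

Fill from the cheapest provider first.
Site-H (30): use full 1200 → 2300 m³ to go.
Take 1250 from Site-7 at 70 → need 1050 more.
Take 550 from Site-13 at 120 → need 500 more.
Site-P (170): use full 500 → 0 m³ to go.
Site-29: unused.
Cost = 1200×30 + 1250×70 + 550×120 + 500×170 = 274500.

274500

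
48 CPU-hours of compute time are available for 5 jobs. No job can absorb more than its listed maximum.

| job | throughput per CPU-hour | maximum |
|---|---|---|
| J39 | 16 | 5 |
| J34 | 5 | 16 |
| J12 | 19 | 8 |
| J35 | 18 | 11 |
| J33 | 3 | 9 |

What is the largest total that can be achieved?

Order the jobs by throughput per CPU-hour: J12 19 > J35 18 > J39 16 > J34 5 > J33 3.
J12 takes 8 to reach its cap of 8 ; 40 left.
J35 takes 11 to reach its cap of 11 ; 29 left.
J39 takes 5 to reach its cap of 5 ; 24 left.
Give J34 16 to hit its cap of 16 ; 8 left.
J33 has room for 9 but only 8 remain, so it gets 8.
Total = 16×5 + 5×16 + 19×8 + 18×11 + 3×8 = 534.

534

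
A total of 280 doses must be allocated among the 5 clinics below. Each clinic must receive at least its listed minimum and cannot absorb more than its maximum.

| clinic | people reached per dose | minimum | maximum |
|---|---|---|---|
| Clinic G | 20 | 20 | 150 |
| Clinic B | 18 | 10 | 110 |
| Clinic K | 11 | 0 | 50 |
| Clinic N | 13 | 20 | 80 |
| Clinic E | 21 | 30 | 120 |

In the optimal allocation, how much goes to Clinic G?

Meeting every minimum uses 20+10+0+20+30 = 80 doses, leaving 200.
Order the clinics by people reached per dose: Clinic E 21 > Clinic G 20 > Clinic B 18 > Clinic N 13 > Clinic K 11.
Clinic E: +90 to 120 (cap) ; 110 left.
Only 110 left; Clinic G takes them to reach 130.

130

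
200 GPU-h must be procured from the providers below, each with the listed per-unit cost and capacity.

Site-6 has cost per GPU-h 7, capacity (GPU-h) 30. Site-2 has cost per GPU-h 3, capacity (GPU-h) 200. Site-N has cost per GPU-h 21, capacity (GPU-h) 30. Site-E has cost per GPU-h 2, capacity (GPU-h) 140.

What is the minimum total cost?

460

Fill from the cheapest provider first.
Site-E at 2: take all 140 GPU-h → 60 still needed.
Take 60 from Site-2 at 3 to finish.
Site-6, Site-N: unused.
Cost = 140×2 + 60×3 = 460.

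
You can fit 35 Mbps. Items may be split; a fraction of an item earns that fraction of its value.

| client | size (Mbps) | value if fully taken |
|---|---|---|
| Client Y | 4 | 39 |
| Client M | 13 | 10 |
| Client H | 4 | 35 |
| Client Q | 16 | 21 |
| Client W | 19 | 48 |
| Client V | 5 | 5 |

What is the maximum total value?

132.5

Rank by value-to-size ratio: Client Y 39/4≈9.75, Client H 35/4≈8.75, Client W 48/19≈2.53, Client Q 21/16≈1.31, Client V 5/5≈1, Client M 10/13≈0.769.
Take all of Client Y (4 Mbps, value 39) ; 31 Mbps left.
Take all of Client H (4 Mbps, value 35) ; 27 Mbps left.
Take all of Client W (19 Mbps, value 48) ; 8 Mbps left.
Fill the last 8 Mbps with part of Client Q: 8/16 of it earns 10.5.
Total value = 132.5.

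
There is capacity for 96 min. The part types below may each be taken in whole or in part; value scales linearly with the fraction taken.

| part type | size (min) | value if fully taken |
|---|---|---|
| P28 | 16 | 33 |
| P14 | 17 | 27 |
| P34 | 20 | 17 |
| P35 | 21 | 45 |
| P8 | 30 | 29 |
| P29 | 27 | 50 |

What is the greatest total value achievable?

169.5

Best value per unit of size first: P35 45/21≈2.14, P28 33/16≈2.06, P29 50/27≈1.85, P14 27/17≈1.59, P8 29/30≈0.967, P34 17/20≈0.85.
P35: take in full, 21 min for value 45 ; 75 left.
Take all of P28 (16 min, value 33) ; 59 min left.
Take all of P29 (27 min, value 50) ; 32 min left.
All 17 min of P14 fit (value 27) ; 15 remain.
Only 15 min remain; take 15/30 of P8 for value 29×15/30 = 14.5.
Total value = 169.5.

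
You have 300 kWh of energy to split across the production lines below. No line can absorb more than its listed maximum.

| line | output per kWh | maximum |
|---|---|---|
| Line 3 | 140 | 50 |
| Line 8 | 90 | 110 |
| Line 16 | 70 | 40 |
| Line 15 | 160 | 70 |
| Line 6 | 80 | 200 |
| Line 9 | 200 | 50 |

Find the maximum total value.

Rank by output per kWh: Line 9 200 > Line 15 160 > Line 3 140 > Line 8 90 > Line 6 80 > Line 16 70.
Give Line 9 50 to hit its cap of 50 — 250 left.
Line 15: +70 to 70 (cap) — 180 left.
Line 3 takes 50 to reach its cap of 50 — 130 left.
Line 8 takes 110 to reach its cap of 110 — 20 left.
Line 6: +20 (room for 200) → 20. Pool exhausted.
Total = 140×50 + 90×110 + 160×70 + 80×20 + 200×50 = 39700.

39700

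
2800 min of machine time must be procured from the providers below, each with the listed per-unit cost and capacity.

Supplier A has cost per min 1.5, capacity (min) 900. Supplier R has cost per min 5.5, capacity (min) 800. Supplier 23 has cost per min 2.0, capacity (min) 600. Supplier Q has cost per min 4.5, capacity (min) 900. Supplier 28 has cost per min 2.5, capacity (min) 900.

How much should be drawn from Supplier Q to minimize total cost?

400

Cheapest first:
Supplier A at 1.5: take all 900 min → 1900 still needed.
Take 600 from Supplier 23 at 2.0 → need 1300 more.
Take 900 from Supplier 28 at 2.5 → need 400 more.
Supplier Q (4.5): take the remaining 400 → done.
Supplier R: unused.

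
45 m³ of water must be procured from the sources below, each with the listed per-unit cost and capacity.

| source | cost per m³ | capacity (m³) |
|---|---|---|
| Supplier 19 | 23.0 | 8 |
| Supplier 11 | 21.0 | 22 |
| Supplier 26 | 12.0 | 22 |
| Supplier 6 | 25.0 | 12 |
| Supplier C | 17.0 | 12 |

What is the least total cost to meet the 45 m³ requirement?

699

Fill from the cheapest source first.
Supplier 26 (12.0): use full 22 ; 23 m³ to go.
Supplier C at 17.0: take all 12 m³ ; 11 still needed.
Take 11 from Supplier 11 at 21.0 to finish.
Supplier 19, Supplier 6: unused.
Cost = 22×12.0 + 12×17.0 + 11×21.0 = 699.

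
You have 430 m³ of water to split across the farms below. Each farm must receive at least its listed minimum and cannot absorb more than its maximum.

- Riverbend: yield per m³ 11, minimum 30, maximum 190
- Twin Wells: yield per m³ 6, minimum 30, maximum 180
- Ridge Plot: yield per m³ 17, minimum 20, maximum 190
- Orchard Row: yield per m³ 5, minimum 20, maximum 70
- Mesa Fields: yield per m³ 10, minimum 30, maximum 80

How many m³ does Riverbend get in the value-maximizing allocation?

160

Meeting every minimum uses 30+30+20+20+30 = 130 m³, leaving 300.
Order the farms by yield per m³: Ridge Plot 17 > Riverbend 11 > Mesa Fields 10 > Twin Wells 6 > Orchard Row 5.
Ridge Plot takes 170 more to reach its cap of 190 → 130 left.
Riverbend has room for 160 more but only 130 remain, so it gets 160.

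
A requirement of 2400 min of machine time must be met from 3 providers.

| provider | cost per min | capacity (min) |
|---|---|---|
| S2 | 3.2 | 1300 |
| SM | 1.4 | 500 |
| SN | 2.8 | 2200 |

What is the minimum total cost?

6020

Use providers in increasing cost order.
Take 500 from SM at 1.4 ; need 1900 more.
Take 1900 from SN at 2.8 to finish.
S2: unused.
Cost = 500×1.4 + 1900×2.8 = 6020.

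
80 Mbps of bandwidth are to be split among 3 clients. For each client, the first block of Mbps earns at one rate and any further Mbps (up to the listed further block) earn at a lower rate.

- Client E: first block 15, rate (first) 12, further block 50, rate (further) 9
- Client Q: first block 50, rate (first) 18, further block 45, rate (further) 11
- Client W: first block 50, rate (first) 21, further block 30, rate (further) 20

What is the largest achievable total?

Rank every tier by rate: Client W/T1 21 > Client W/T2 20 > Client Q/T1 18 > Client E/T1 12 > Client Q/T2 11 > Client E/T2 9.
Client W/T1 (21): +50 ; 30 left.
Client W/T2 (20): +30 ; 0 left.
Total = 21×50 + 20×30 = 1650.

1650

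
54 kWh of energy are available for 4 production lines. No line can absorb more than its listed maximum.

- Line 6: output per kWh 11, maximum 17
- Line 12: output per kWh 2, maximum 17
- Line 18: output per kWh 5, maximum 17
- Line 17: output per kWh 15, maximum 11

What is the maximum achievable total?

Highest output per kWh first: Line 17 15 > Line 6 11 > Line 18 5 > Line 12 2.
Give Line 17 11 to hit its cap of 11 ; 43 left.
Give Line 6 17 to hit its cap of 17 ; 26 left.
Line 18: +17 to 17 (cap) ; 9 left.
Line 12 has room for 17 but only 9 remain, so it gets 9.
Total = 11×17 + 2×9 + 5×17 + 15×11 = 455.

455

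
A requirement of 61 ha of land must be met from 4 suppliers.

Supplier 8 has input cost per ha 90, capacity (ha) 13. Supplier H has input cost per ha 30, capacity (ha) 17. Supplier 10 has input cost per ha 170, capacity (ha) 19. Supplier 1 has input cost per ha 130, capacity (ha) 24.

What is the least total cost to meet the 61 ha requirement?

5990

Cheapest first:
Supplier H (30): use full 17 → 44 ha to go.
Supplier 8 at 90: take all 13 ha → 31 still needed.
Take 24 from Supplier 1 at 130 → need 7 more.
Take 7 from Supplier 10 at 170 to finish.
Cost = 17×30 + 13×90 + 24×130 + 7×170 = 5990.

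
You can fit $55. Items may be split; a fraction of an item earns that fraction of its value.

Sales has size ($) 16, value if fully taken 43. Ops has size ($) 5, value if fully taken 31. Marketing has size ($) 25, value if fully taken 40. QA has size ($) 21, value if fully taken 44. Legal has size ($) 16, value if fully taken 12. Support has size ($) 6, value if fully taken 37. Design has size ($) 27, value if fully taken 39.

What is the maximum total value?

Rank by value-to-size ratio: Ops 31/5≈6.2, Support 37/6≈6.17, Sales 43/16≈2.69, QA 44/21≈2.1, Marketing 40/25≈1.6, Design 39/27≈1.44, Legal 12/16≈0.75.
All 5 $ of Ops fit (value 31) → 50 remain.
All 6 $ of Support fit (value 37) → 44 remain.
All 16 $ of Sales fit (value 43) → 28 remain.
QA: take in full, 21 $ for value 44 → 7 left.
Fill the last 7 $ with part of Marketing: 7/25 of it earns 11.2.
Total value = 166.2.

166.2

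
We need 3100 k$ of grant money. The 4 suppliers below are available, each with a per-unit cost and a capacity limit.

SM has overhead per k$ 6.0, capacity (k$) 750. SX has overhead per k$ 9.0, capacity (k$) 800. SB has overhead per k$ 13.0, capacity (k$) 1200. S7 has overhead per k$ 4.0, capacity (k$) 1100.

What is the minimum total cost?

21950

Use suppliers in increasing cost order.
S7 at 4.0: take all 1100 k$ ; 2000 still needed.
Take 750 from SM at 6.0 ; need 1250 more.
SX at 9.0: take all 800 k$ ; 450 still needed.
Take 450 from SB at 13.0 to finish.
Cost = 1100×4.0 + 750×6.0 + 800×9.0 + 450×13.0 = 21950.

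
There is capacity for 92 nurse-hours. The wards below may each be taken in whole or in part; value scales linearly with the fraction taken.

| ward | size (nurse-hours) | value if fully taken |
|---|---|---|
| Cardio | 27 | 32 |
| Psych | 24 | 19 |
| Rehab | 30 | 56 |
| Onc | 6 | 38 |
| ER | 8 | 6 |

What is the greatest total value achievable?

Rank by value-to-size ratio: Onc 38/6≈6.33, Rehab 56/30≈1.87, Cardio 32/27≈1.19, Psych 19/24≈0.792, ER 6/8≈0.75.
Take all of Onc (6 nurse-hours, value 38) → 86 nurse-hours left.
Rehab: take in full, 30 nurse-hours for value 56 → 56 left.
Take all of Cardio (27 nurse-hours, value 32) → 29 nurse-hours left.
All 24 nurse-hours of Psych fit (value 19) → 5 remain.
Only 5 nurse-hours remain; take 5/8 of ER for value 6×5/8 = 3.75.
Total value = 148.75.

148.75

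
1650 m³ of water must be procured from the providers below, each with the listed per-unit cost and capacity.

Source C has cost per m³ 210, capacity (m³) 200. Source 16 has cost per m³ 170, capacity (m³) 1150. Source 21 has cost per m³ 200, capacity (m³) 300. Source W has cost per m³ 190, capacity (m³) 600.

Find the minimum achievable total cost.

290500

Use providers in increasing cost order.
Source 16 (170): use full 1150 → 500 m³ to go.
Take 500 from Source W at 190 to finish.
Source 21, Source C: unused.
Cost = 1150×170 + 500×190 = 290500.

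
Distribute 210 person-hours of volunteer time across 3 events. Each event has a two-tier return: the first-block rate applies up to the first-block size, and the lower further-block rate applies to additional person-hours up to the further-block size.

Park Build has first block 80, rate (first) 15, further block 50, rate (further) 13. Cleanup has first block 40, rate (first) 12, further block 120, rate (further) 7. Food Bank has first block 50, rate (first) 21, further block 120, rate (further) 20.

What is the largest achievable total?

4050

Rank every tier by rate: Food Bank/tier1 21 > Food Bank/tier2 20 > Park Build/tier1 15 > Park Build/tier2 13 > Cleanup/tier1 12 > Cleanup/tier2 7.
Food Bank tier1 at 21: fill all 50 ; 160 left.
Food Bank/tier2 (20): +120 ; 40 left.
Park Build/tier1: +40 of 80 at 15; pool empty.
Total = 21×50 + 20×120 + 15×40 = 4050.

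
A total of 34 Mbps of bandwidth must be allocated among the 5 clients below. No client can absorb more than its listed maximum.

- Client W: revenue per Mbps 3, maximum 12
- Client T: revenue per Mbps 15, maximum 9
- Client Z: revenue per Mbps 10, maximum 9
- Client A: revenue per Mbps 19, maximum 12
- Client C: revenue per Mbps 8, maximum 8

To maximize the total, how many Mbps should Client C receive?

4

Highest revenue per Mbps first: Client A 19 > Client T 15 > Client Z 10 > Client C 8 > Client W 3.
Client A takes 12 to reach its cap of 12 — 22 left.
Client T: +9 to 9 (cap) — 13 left.
Client Z takes 9 to reach its cap of 9 — 4 left.
Client C has room for 8 but only 4 remain, so it gets 4.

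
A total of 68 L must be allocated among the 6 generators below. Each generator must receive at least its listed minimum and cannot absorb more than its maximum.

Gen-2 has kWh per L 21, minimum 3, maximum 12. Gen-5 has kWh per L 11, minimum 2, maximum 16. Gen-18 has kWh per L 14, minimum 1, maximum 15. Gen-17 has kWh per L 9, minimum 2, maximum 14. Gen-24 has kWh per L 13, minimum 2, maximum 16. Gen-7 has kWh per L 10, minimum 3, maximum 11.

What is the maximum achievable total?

934

Meeting every minimum uses 3+2+1+2+2+3 = 13 L, leaving 55.
Highest kWh per L first: Gen-2 21 > Gen-18 14 > Gen-24 13 > Gen-5 11 > Gen-7 10 > Gen-17 9.
Gen-2 takes 9 more to reach its cap of 12 — 46 left.
Gen-18: +14 to 15 (cap) — 32 left.
Gen-24 takes 14 more to reach its cap of 16 — 18 left.
Give Gen-5 14 more to hit its cap of 16 — 4 left.
Gen-7: +4 (room for 8) → 7. Pool exhausted.
Total = 21×12 + 11×16 + 14×15 + 9×2 + 13×16 + 10×7 = 934.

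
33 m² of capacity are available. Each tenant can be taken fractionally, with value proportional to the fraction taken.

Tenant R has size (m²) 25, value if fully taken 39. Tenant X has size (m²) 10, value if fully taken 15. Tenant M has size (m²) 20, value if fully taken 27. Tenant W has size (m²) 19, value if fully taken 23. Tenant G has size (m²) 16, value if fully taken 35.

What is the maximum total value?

Best value per unit of size first: Tenant G 35/16≈2.19, Tenant R 39/25≈1.56, Tenant X 15/10≈1.5, Tenant M 27/20≈1.35, Tenant W 23/19≈1.21.
Take all of Tenant G (16 m², value 35) → 17 m² left.
Only 17 m² remain; take 17/25 of Tenant R for value 39×17/25 = 26.52.
Total value = 61.52.

61.52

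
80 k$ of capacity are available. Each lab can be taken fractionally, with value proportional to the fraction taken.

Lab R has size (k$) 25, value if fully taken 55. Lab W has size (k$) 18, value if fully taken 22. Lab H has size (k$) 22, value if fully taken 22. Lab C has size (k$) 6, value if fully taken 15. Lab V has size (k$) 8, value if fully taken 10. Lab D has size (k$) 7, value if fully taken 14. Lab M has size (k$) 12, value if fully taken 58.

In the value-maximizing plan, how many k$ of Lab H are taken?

Best value per unit of size first: Lab M 58/12≈4.83, Lab C 15/6≈2.5, Lab R 55/25≈2.2, Lab D 14/7≈2, Lab V 10/8≈1.25, Lab W 22/18≈1.22, Lab H 22/22≈1.
All 12 k$ of Lab M fit (value 58) ; 68 remain.
Take all of Lab C (6 k$, value 15) ; 62 k$ left.
Take all of Lab R (25 k$, value 55) ; 37 k$ left.
Lab D: take in full, 7 k$ for value 14 ; 30 left.
All 8 k$ of Lab V fit (value 10) ; 22 remain.
All 18 k$ of Lab W fit (value 22) ; 4 remain.
4 k$ left: a 4/22 share of Lab H gives 22×4/22 = 4.

4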